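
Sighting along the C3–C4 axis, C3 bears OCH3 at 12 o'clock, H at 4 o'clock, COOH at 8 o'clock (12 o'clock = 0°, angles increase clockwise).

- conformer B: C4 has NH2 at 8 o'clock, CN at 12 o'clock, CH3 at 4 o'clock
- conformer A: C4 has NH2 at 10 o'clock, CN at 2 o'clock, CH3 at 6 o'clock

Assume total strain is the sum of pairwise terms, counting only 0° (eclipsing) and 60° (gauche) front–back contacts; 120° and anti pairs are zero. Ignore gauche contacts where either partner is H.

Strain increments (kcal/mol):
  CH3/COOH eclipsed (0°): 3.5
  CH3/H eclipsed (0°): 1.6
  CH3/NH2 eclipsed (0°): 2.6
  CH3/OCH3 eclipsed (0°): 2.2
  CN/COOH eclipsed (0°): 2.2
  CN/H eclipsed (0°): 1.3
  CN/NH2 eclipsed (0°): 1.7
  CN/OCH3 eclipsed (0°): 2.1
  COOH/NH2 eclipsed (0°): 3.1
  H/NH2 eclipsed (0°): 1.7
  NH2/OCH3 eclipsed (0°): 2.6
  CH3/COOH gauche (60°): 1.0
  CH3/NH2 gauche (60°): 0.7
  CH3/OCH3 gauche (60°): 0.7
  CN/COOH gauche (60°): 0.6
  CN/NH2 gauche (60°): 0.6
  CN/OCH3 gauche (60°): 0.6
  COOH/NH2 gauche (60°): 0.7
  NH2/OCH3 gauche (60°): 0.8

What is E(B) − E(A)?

B (eclipsed): OCH3(0°)/CN(0°) eclipsed 2.1; H(120°)/CH3(120°) eclipsed 1.6; COOH(240°)/NH2(240°) eclipsed 3.1 → 6.8 kcal/mol.
A (staggered): OCH3(0°)/NH2(300°) gauche 0.8; OCH3(0°)/CN(60°) gauche 0.6; COOH(240°)/NH2(300°) gauche 0.7; COOH(240°)/CH3(180°) gauche 1.0 → 3.1 kcal/mol.
E(B) − E(A) = 6.8 − 3.1 = +3.7 kcal/mol.

+3.7 kcal/mol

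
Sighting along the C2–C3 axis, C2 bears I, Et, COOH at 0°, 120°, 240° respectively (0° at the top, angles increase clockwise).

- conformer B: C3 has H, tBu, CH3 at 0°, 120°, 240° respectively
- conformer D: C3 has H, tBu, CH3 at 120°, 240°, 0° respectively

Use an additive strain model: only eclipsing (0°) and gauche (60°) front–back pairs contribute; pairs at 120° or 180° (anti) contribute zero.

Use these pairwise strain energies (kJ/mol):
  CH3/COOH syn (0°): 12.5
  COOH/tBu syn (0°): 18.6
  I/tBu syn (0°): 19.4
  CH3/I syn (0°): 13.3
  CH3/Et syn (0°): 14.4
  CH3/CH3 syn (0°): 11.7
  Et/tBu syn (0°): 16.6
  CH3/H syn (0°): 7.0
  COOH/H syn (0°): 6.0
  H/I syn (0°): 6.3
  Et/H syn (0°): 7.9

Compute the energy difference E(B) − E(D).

B (eclipsed): I(0°)/H(0°) eclipsed 6.3; Et(120°)/tBu(120°) eclipsed 16.6; COOH(240°)/CH3(240°) eclipsed 12.5 → 35.4 kJ/mol.
D (eclipsed): I(0°)/CH3(0°) eclipsed 13.3; Et(120°)/H(120°) eclipsed 7.9; COOH(240°)/tBu(240°) eclipsed 18.6 → 39.8 kJ/mol.
E(B) − E(D) = 35.4 − 39.8 = -4.4 kJ/mol.

-4.4 kJ/mol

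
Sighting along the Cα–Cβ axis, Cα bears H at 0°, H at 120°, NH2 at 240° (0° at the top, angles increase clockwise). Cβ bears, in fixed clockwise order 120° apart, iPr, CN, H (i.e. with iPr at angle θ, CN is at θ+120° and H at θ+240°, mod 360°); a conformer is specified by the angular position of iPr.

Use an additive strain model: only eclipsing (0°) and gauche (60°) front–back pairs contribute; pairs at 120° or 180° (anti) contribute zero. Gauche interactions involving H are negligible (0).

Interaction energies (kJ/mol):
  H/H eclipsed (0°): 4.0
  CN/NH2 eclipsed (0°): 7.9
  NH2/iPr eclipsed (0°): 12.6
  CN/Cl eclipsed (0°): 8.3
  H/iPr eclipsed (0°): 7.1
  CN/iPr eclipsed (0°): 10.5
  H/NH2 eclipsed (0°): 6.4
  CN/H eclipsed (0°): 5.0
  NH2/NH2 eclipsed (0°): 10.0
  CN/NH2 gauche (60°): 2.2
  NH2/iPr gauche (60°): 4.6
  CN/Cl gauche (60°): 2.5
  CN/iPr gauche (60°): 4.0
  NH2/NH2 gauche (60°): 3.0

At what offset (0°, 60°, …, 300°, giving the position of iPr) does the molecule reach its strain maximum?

iPr at 0° (eclipsed): H(0°)/iPr(0°) eclipsed 7.1; H(120°)/CN(120°) eclipsed 5.0; NH2(240°)/H(240°) eclipsed 6.4 → 18.5 kJ/mol.
iPr at 60° (staggered): NH2(240°)/CN(180°) gauche 2.2 → 2.2 kJ/mol.
iPr at 120° (eclipsed): H(0°)/H(0°) eclipsed 4.0; H(120°)/iPr(120°) eclipsed 7.1; NH2(240°)/CN(240°) eclipsed 7.9 → 19.0 kJ/mol.
iPr at 180° (staggered): NH2(240°)/iPr(180°) gauche 4.6; NH2(240°)/CN(300°) gauche 2.2 → 6.8 kJ/mol.
iPr at 240° (eclipsed): H(0°)/CN(0°) eclipsed 5.0; H(120°)/H(120°) eclipsed 4.0; NH2(240°)/iPr(240°) eclipsed 12.6 → 21.6 kJ/mol.
iPr at 300° (staggered): NH2(240°)/iPr(300°) gauche 4.6 → 4.6 kJ/mol.
The maximum (21.6 kJ/mol) occurs with iPr at 240°.

240°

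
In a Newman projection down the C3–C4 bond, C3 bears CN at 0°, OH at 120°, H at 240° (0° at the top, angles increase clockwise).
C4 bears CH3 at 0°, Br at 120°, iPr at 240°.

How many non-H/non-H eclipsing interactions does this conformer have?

Non-H eclipsing pairs: CN(0°)/CH3(0°); OH(120°)/Br(120°) — 2 interactions.

2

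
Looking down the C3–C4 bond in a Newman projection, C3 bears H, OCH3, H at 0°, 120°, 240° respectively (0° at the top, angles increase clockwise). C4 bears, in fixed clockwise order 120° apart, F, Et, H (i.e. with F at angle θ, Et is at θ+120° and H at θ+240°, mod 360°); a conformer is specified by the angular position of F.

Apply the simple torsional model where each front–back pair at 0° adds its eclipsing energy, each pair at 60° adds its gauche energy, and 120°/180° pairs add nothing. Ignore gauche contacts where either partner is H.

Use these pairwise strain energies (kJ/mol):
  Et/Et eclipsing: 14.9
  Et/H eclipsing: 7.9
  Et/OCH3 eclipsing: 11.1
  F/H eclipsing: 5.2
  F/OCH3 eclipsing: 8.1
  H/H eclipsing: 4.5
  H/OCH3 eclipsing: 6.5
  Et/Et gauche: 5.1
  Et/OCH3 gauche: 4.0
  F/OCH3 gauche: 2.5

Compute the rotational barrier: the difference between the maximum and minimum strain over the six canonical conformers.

18.3 kJ/mol

F at 0° (eclipsed): H(0°)/F(0°) eclipsed 5.2; OCH3(120°)/Et(120°) eclipsed 11.1; H(240°)/H(240°) eclipsed 4.5 → 20.8 kJ/mol.
F at 60° (staggered): OCH3(120°)/F(60°) gauche 2.5; OCH3(120°)/Et(180°) gauche 4.0 → 6.5 kJ/mol.
F at 120° (eclipsed): H(0°)/H(0°) eclipsed 4.5; OCH3(120°)/F(120°) eclipsed 8.1; H(240°)/Et(240°) eclipsed 7.9 → 20.5 kJ/mol.
F at 180° (staggered): OCH3(120°)/F(180°) gauche 2.5 → 2.5 kJ/mol.
F at 240° (eclipsed): H(0°)/Et(0°) eclipsed 7.9; OCH3(120°)/H(120°) eclipsed 6.5; H(240°)/F(240°) eclipsed 5.2 → 19.6 kJ/mol.
F at 300° (staggered): OCH3(120°)/Et(60°) gauche 4.0 → 4.0 kJ/mol.
Max at 0° (20.8 kJ/mol), min at 180° (2.5 kJ/mol); barrier = 18.3 kJ/mol.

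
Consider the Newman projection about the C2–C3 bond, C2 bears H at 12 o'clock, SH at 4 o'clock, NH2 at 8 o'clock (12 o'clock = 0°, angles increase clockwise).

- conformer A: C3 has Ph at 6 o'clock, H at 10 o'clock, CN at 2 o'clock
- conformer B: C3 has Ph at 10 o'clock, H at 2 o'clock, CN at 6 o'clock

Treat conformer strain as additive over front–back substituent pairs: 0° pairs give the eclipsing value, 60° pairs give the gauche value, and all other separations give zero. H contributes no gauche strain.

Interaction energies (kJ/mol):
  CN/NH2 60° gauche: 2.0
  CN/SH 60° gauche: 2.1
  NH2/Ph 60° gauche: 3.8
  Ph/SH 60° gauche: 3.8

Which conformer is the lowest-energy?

A (staggered): SH(120°)/Ph(180°) gauche 3.8; SH(120°)/CN(60°) gauche 2.1; NH2(240°)/Ph(180°) gauche 3.8 → 9.7 kJ/mol.
B (staggered): SH(120°)/CN(180°) gauche 2.1; NH2(240°)/Ph(300°) gauche 3.8; NH2(240°)/CN(180°) gauche 2.0 → 7.9 kJ/mol.
B has the lowest total (7.9 kJ/mol).

B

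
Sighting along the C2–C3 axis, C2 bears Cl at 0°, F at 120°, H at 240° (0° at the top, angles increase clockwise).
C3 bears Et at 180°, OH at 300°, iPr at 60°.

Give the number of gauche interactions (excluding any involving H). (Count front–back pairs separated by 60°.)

4

Non-H gauche pairs: Cl(0°)/OH(300°); Cl(0°)/iPr(60°); F(120°)/Et(180°); F(120°)/iPr(60°) — 4 interactions.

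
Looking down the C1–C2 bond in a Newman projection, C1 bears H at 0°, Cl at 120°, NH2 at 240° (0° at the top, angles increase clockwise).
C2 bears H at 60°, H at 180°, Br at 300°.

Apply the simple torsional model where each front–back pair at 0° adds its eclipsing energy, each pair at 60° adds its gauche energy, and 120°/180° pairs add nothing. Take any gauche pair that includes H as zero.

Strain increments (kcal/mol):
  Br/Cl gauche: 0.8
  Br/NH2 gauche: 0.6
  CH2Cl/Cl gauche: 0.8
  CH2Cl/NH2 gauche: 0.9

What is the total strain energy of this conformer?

This conformer (staggered): NH2(240°)/Br(300°) gauche 0.6 → 0.6 kcal/mol.

0.6 kcal/mol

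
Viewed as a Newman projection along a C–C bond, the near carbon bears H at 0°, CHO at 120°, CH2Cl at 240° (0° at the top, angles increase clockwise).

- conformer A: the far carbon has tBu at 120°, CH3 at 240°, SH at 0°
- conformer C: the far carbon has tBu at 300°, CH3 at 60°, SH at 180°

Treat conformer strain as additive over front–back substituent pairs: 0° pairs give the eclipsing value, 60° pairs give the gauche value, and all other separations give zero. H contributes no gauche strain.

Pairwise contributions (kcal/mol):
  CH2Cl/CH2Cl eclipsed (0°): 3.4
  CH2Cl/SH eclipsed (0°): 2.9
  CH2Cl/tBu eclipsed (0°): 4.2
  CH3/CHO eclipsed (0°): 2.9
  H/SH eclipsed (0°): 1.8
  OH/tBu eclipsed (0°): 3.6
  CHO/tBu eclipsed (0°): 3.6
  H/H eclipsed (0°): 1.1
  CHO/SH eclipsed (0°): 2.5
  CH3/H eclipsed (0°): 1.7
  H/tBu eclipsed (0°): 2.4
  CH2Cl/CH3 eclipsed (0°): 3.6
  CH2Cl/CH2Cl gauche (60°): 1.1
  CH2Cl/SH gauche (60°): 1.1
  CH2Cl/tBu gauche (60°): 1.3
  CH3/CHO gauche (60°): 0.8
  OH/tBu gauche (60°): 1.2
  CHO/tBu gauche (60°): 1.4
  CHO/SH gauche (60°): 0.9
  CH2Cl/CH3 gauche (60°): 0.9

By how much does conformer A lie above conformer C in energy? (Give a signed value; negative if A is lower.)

A (eclipsed): H(0°)/SH(0°) eclipsed 1.8; CHO(120°)/tBu(120°) eclipsed 3.6; CH2Cl(240°)/CH3(240°) eclipsed 3.6 → 9.0 kcal/mol.
C (staggered): CHO(120°)/CH3(60°) gauche 0.8; CHO(120°)/SH(180°) gauche 0.9; CH2Cl(240°)/tBu(300°) gauche 1.3; CH2Cl(240°)/SH(180°) gauche 1.1 → 4.1 kcal/mol.
E(A) − E(C) = 9.0 − 4.1 = +4.9 kcal/mol.

+4.9 kcal/mol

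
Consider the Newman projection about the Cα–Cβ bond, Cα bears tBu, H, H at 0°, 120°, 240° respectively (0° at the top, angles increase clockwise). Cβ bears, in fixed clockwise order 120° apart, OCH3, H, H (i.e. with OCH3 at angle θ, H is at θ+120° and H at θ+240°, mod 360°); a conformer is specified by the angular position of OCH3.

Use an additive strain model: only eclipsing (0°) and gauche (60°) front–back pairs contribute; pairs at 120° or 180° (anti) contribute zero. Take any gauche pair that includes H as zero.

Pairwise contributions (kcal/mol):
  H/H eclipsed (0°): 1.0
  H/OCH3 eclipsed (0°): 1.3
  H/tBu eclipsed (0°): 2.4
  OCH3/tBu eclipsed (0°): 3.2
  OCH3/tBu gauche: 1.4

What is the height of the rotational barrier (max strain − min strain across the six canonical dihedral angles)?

5.2 kcal/mol

OCH3 at 0° (eclipsed): tBu–OCH3 eclipsed, H–H eclipsed, H–H eclipsed; 3.2 + 1.0 + 1.0 = 5.2 kcal/mol.
OCH3 at 60° (staggered): tBu–OCH3 gauche; 1.4 = 1.4 kcal/mol.
OCH3 at 120° (eclipsed): tBu–H eclipsed, H–OCH3 eclipsed, H–H eclipsed; 2.4 + 1.3 + 1.0 = 4.7 kcal/mol.
OCH3 at 180° (staggered): no non-H gauche contacts → 0.0 kcal/mol.
OCH3 at 240° (eclipsed): tBu–H eclipsed, H–H eclipsed, H–OCH3 eclipsed; 2.4 + 1.0 + 1.3 = 4.7 kcal/mol.
OCH3 at 300° (staggered): tBu–OCH3 gauche; 1.4 = 1.4 kcal/mol.
Max at 0° (5.2 kcal/mol), min at 180° (0.0 kcal/mol); barrier = 5.2 kcal/mol.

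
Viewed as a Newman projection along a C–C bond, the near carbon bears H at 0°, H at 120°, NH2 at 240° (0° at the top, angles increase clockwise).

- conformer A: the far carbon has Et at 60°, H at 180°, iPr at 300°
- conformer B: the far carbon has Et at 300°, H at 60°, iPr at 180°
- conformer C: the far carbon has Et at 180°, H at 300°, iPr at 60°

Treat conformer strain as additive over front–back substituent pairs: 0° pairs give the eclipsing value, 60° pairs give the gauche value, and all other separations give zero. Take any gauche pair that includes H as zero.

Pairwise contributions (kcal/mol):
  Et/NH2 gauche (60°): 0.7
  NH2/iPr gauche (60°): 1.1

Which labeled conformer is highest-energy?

A (staggered): NH2(240°)/iPr(300°) gauche 1.1 → 1.1 kcal/mol.
B (staggered): NH2(240°)/Et(300°) gauche 0.7; NH2(240°)/iPr(180°) gauche 1.1 → 1.8 kcal/mol.
C (staggered): NH2(240°)/Et(180°) gauche 0.7 → 0.7 kcal/mol.
B has the highest total (1.8 kcal/mol).

B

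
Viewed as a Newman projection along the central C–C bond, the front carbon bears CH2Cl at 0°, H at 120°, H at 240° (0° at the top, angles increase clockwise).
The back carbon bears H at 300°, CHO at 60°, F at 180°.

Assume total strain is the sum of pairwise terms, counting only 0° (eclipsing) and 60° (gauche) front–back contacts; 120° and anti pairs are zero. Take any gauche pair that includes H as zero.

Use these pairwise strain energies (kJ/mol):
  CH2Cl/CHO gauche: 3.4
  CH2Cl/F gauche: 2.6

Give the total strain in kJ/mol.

This conformer (staggered): CH2Cl(0°)/CHO(60°) gauche 3.4 → 3.4 kJ/mol.

3.4 kJ/mol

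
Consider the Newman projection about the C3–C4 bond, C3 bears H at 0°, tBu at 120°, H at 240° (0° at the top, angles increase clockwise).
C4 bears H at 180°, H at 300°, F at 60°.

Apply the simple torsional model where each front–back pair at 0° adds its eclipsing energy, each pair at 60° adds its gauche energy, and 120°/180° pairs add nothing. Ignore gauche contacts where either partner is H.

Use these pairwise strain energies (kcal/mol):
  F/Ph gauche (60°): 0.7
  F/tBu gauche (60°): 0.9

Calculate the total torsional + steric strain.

This conformer (staggered): tBu(120°)/F(60°) gauche 0.9 → 0.9 kcal/mol.

0.9 kcal/mol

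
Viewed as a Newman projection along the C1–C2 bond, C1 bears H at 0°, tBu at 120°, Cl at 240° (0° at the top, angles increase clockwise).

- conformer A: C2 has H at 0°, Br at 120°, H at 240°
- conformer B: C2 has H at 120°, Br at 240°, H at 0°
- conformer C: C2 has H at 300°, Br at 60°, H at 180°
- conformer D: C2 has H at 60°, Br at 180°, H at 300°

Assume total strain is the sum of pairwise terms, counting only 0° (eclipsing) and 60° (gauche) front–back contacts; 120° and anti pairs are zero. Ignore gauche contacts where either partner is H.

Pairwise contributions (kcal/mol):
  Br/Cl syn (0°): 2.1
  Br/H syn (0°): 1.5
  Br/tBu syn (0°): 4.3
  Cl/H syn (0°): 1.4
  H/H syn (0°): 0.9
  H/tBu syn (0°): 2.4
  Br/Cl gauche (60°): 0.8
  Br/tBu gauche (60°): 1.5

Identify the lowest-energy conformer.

A (eclipsed): H(0°)/H(0°) eclipsed 0.9; tBu(120°)/Br(120°) eclipsed 4.3; Cl(240°)/H(240°) eclipsed 1.4 → 6.6 kcal/mol.
B (eclipsed): H(0°)/H(0°) eclipsed 0.9; tBu(120°)/H(120°) eclipsed 2.4; Cl(240°)/Br(240°) eclipsed 2.1 → 5.4 kcal/mol.
C (staggered): tBu(120°)/Br(60°) gauche 1.5 → 1.5 kcal/mol.
D (staggered): tBu(120°)/Br(180°) gauche 1.5; Cl(240°)/Br(180°) gauche 0.8 → 2.3 kcal/mol.
C has the lowest total (1.5 kcal/mol).

C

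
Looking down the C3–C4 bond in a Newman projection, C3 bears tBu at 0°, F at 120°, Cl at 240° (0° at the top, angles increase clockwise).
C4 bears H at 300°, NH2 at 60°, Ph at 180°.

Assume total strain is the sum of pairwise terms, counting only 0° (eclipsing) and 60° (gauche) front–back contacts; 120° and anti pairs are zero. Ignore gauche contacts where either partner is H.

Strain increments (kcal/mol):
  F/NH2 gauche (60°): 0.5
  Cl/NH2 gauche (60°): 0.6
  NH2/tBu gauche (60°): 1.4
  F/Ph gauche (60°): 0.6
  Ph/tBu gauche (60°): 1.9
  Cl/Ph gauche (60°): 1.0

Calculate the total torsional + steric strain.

3.5 kcal/mol

This conformer (staggered): tBu–NH2 gauche, F–NH2 gauche, F–Ph gauche, Cl–Ph gauche; 1.4 + 0.5 + 0.6 + 1.0 = 3.5 kcal/mol.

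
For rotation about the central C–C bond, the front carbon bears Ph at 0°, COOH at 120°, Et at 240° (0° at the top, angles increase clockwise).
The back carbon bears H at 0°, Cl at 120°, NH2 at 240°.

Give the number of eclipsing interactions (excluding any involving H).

2

Non-H eclipsing pairs: COOH(120°)/Cl(120°); Et(240°)/NH2(240°) — 2 interactions.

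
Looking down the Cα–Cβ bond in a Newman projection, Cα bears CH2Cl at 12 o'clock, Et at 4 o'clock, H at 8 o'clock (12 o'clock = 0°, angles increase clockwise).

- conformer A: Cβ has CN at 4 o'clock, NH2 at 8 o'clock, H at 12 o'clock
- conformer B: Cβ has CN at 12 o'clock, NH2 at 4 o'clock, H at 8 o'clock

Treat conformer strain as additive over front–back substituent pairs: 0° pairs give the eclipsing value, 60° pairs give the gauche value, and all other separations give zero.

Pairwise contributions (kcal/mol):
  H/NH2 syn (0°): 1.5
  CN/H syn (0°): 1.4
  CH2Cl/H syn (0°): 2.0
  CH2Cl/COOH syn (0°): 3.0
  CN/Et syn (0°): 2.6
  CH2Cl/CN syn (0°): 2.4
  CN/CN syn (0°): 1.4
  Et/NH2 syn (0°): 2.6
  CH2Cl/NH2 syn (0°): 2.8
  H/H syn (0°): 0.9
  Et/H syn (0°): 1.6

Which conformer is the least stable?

A

A (eclipsed): CH2Cl(0°)/H(0°) eclipsed 2.0; Et(120°)/CN(120°) eclipsed 2.6; H(240°)/NH2(240°) eclipsed 1.5 → 6.1 kcal/mol.
B (eclipsed): CH2Cl(0°)/CN(0°) eclipsed 2.4; Et(120°)/NH2(120°) eclipsed 2.6; H(240°)/H(240°) eclipsed 0.9 → 5.9 kcal/mol.
A has the highest total (6.1 kcal/mol).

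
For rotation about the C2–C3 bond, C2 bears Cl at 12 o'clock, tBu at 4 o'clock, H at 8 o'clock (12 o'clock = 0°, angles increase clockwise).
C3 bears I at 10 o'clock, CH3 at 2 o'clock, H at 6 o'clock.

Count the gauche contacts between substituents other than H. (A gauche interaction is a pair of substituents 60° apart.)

Non-H gauche pairs: Cl(0°)/I(300°); Cl(0°)/CH3(60°); tBu(120°)/CH3(60°) — 3 interactions.

3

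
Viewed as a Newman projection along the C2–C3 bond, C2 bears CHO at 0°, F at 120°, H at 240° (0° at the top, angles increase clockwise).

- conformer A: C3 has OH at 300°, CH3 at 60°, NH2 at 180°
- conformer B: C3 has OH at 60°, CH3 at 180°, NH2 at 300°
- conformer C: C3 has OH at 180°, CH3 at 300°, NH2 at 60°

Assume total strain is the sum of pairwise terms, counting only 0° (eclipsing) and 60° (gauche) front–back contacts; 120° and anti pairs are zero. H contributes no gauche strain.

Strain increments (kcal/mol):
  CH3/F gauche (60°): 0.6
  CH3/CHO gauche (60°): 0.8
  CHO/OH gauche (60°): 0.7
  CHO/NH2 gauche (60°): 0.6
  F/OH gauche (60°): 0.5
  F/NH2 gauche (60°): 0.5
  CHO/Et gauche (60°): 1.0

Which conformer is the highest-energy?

A

A is staggered. CHO at 0° is gauche with OH at 300° (0.7); CHO at 0° is gauche with CH3 at 60° (0.8); F at 120° is gauche with CH3 at 60° (0.6); F at 120° is gauche with NH2 at 180° (0.5). Total 2.6 kcal/mol.
B is staggered. CHO at 0° is gauche with OH at 60° (0.7); CHO at 0° is gauche with NH2 at 300° (0.6); F at 120° is gauche with OH at 60° (0.5); F at 120° is gauche with CH3 at 180° (0.6). Total 2.4 kcal/mol.
C is staggered. CHO at 0° is gauche with CH3 at 300° (0.8); CHO at 0° is gauche with NH2 at 60° (0.6); F at 120° is gauche with OH at 180° (0.5); F at 120° is gauche with NH2 at 60° (0.5). Total 2.4 kcal/mol.
A has the highest total (2.6 kcal/mol).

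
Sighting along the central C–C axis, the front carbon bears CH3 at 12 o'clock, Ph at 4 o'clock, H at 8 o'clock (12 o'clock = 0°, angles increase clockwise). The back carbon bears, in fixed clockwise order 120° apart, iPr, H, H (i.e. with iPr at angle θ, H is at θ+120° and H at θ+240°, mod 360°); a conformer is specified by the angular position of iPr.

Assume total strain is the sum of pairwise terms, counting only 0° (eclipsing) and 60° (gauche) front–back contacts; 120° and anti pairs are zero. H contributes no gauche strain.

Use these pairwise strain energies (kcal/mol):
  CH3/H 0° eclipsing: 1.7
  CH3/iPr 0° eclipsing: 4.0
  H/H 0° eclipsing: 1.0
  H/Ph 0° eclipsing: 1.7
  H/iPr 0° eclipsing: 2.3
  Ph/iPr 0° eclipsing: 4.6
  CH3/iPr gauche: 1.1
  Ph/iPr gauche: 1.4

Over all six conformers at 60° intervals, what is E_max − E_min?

6.2 kcal/mol

iPr at 0° is eclipsed. CH3 at 0° is eclipsed with iPr at 0° (4.0); Ph at 120° is eclipsed with H at 120° (1.7); H at 240° is eclipsed with H at 240° (1.0). Total 6.7 kcal/mol.
iPr at 60° is staggered. CH3 at 0° is gauche with iPr at 60° (1.1); Ph at 120° is gauche with iPr at 60° (1.4). Total 2.5 kcal/mol.
iPr at 120° is eclipsed. CH3 at 0° is eclipsed with H at 0° (1.7); Ph at 120° is eclipsed with iPr at 120° (4.6); H at 240° is eclipsed with H at 240° (1.0). Total 7.3 kcal/mol.
iPr at 180° is staggered. Ph at 120° is gauche with iPr at 180° (1.4). Total 1.4 kcal/mol.
iPr at 240° is eclipsed. CH3 at 0° is eclipsed with H at 0° (1.7); Ph at 120° is eclipsed with H at 120° (1.7); H at 240° is eclipsed with iPr at 240° (2.3). Total 5.7 kcal/mol.
iPr at 300° is staggered. CH3 at 0° is gauche with iPr at 300° (1.1). Total 1.1 kcal/mol.
Max at 120° (7.3 kcal/mol), min at 300° (1.1 kcal/mol); barrier = 6.2 kcal/mol.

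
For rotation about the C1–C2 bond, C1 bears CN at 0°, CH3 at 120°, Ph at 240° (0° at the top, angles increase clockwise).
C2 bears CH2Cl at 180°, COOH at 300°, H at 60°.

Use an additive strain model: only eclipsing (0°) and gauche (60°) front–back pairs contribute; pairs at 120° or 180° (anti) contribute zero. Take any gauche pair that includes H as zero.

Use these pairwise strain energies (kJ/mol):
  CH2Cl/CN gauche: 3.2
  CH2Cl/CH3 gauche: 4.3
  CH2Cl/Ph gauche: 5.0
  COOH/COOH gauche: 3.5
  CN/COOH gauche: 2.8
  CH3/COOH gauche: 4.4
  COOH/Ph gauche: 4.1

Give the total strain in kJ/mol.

16.2 kJ/mol

This conformer (staggered): CN–COOH gauche, CH3–CH2Cl gauche, Ph–CH2Cl gauche, Ph–COOH gauche; 2.8 + 4.3 + 5.0 + 4.1 = 16.2 kJ/mol.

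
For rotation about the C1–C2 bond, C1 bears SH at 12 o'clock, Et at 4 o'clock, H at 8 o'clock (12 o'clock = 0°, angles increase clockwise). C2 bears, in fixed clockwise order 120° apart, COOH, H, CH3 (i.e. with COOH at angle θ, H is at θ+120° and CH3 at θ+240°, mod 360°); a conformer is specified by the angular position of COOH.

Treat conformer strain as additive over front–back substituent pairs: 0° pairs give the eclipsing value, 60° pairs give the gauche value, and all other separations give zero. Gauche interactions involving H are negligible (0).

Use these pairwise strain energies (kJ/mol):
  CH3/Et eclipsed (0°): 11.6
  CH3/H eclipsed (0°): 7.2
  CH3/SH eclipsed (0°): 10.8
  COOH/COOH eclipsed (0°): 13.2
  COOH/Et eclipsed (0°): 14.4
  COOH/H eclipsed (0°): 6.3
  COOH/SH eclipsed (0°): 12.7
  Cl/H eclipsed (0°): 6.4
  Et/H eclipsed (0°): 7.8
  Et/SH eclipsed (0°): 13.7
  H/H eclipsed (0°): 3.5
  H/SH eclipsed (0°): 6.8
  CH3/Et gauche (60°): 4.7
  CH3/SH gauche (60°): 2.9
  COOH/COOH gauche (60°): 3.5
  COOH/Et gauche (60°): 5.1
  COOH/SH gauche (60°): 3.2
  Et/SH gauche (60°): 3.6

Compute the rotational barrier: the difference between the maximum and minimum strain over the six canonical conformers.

COOH at 0° (eclipsed): SH–COOH eclipsed, Et–H eclipsed, H–CH3 eclipsed; 12.7 + 7.8 + 7.2 = 27.7 kJ/mol.
COOH at 60° (staggered): SH–COOH gauche, SH–CH3 gauche, Et–COOH gauche; 3.2 + 2.9 + 5.1 = 11.2 kJ/mol.
COOH at 120° (eclipsed): SH–CH3 eclipsed, Et–COOH eclipsed, H–H eclipsed; 10.8 + 14.4 + 3.5 = 28.7 kJ/mol.
COOH at 180° (staggered): SH–CH3 gauche, Et–COOH gauche, Et–CH3 gauche; 2.9 + 5.1 + 4.7 = 12.7 kJ/mol.
COOH at 240° (eclipsed): SH–H eclipsed, Et–CH3 eclipsed, H–COOH eclipsed; 6.8 + 11.6 + 6.3 = 24.7 kJ/mol.
COOH at 300° (staggered): SH–COOH gauche, Et–CH3 gauche; 3.2 + 4.7 = 7.9 kJ/mol.
Max at 120° (28.7 kJ/mol), min at 300° (7.9 kJ/mol); barrier = 20.8 kJ/mol.

20.8 kJ/mol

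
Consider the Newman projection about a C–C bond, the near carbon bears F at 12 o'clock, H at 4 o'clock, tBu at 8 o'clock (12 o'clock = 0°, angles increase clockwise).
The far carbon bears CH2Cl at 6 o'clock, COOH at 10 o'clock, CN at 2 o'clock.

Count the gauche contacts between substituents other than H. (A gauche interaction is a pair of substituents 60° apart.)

Non-H gauche pairs: F(0°)/COOH(300°); F(0°)/CN(60°); tBu(240°)/CH2Cl(180°); tBu(240°)/COOH(300°) — 4 interactions.

4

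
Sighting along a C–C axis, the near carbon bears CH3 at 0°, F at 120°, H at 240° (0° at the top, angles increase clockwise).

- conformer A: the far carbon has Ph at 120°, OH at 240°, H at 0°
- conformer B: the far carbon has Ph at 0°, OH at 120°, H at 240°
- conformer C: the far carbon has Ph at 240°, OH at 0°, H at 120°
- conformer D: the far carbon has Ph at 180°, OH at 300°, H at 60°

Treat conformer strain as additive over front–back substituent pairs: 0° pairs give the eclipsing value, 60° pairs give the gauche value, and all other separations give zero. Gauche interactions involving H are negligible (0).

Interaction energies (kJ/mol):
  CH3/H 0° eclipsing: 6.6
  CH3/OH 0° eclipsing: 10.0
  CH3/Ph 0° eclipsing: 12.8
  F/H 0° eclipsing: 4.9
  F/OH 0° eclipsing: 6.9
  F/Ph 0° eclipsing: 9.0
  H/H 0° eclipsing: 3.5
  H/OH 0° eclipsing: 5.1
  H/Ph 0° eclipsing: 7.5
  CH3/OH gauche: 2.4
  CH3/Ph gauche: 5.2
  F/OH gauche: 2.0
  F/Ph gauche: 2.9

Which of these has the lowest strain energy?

A is eclipsed. CH3 at 0° is eclipsed with H at 0° (6.6); F at 120° is eclipsed with Ph at 120° (9.0); H at 240° is eclipsed with OH at 240° (5.1). Total 20.7 kJ/mol.
B is eclipsed. CH3 at 0° is eclipsed with Ph at 0° (12.8); F at 120° is eclipsed with OH at 120° (6.9); H at 240° is eclipsed with H at 240° (3.5). Total 23.2 kJ/mol.
C is eclipsed. CH3 at 0° is eclipsed with OH at 0° (10.0); F at 120° is eclipsed with H at 120° (4.9); H at 240° is eclipsed with Ph at 240° (7.5). Total 22.4 kJ/mol.
D is staggered. CH3 at 0° is gauche with OH at 300° (2.4); F at 120° is gauche with Ph at 180° (2.9). Total 5.3 kJ/mol.
D has the lowest total (5.3 kJ/mol).

D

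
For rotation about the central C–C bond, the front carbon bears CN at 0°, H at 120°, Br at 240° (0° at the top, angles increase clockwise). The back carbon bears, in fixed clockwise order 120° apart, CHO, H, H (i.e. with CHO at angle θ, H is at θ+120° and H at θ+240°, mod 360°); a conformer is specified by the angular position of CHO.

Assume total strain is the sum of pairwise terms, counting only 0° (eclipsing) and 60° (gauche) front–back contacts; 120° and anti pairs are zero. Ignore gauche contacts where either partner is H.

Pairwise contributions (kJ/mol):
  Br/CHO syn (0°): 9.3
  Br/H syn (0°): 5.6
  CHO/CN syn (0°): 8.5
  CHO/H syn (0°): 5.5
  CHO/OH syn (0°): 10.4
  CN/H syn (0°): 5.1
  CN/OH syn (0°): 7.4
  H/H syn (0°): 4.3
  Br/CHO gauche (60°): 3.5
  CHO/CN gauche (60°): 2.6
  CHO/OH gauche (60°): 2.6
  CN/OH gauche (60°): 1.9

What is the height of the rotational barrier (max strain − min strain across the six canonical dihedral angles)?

16.1 kJ/mol

CHO at 0° (eclipsed): CN–CHO eclipsed, H–H eclipsed, Br–H eclipsed; 8.5 + 4.3 + 5.6 = 18.4 kJ/mol.
CHO at 60° (staggered): CN–CHO gauche; 2.6 = 2.6 kJ/mol.
CHO at 120° (eclipsed): CN–H eclipsed, H–CHO eclipsed, Br–H eclipsed; 5.1 + 5.5 + 5.6 = 16.2 kJ/mol.
CHO at 180° (staggered): Br–CHO gauche; 3.5 = 3.5 kJ/mol.
CHO at 240° (eclipsed): CN–H eclipsed, H–H eclipsed, Br–CHO eclipsed; 5.1 + 4.3 + 9.3 = 18.7 kJ/mol.
CHO at 300° (staggered): CN–CHO gauche, Br–CHO gauche; 2.6 + 3.5 = 6.1 kJ/mol.
Max at 240° (18.7 kJ/mol), min at 60° (2.6 kJ/mol); barrier = 16.1 kJ/mol.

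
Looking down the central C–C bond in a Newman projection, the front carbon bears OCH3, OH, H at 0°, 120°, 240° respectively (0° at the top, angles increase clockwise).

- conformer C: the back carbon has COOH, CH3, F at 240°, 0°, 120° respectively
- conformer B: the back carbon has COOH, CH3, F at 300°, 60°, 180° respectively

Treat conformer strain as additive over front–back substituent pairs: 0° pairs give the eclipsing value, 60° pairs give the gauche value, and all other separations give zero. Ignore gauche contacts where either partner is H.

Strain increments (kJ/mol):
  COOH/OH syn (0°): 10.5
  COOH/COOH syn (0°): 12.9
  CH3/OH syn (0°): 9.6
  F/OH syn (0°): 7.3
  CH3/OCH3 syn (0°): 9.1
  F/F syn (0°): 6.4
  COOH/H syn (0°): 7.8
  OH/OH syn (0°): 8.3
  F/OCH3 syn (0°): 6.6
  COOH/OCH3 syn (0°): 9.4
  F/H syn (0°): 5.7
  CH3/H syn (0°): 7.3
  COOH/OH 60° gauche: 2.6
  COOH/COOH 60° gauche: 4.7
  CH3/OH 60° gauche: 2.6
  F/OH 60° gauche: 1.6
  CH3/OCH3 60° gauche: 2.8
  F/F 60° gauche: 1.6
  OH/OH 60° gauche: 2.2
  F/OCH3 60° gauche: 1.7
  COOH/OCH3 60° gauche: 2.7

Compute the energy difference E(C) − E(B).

C (eclipsed): OCH3–CH3 eclipsed, OH–F eclipsed, H–COOH eclipsed; 9.1 + 7.3 + 7.8 = 24.2 kJ/mol.
B (staggered): OCH3–COOH gauche, OCH3–CH3 gauche, OH–CH3 gauche, OH–F gauche; 2.7 + 2.8 + 2.6 + 1.6 = 9.7 kJ/mol.
E(C) − E(B) = 24.2 − 9.7 = +14.5 kJ/mol.

+14.5 kJ/mol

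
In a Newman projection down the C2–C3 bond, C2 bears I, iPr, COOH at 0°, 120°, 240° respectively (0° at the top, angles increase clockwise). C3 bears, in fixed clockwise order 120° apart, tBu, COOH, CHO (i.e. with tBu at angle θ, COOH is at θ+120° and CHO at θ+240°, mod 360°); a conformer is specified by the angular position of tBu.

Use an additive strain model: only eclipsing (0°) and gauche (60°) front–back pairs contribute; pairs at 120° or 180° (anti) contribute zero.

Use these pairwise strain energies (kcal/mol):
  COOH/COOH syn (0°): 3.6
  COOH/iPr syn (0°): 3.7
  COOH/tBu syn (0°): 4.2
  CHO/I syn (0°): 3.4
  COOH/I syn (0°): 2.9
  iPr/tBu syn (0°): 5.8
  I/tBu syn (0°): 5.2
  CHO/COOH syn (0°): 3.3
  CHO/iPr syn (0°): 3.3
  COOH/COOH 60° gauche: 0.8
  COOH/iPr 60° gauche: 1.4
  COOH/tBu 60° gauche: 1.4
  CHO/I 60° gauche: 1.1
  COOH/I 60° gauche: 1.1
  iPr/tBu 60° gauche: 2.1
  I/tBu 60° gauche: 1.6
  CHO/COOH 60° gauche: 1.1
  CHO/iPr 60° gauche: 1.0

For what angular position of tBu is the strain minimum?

tBu at 0° (eclipsed): I(0°)/tBu(0°) eclipsed 5.2; iPr(120°)/COOH(120°) eclipsed 3.7; COOH(240°)/CHO(240°) eclipsed 3.3 → 12.2 kcal/mol.
tBu at 60° (staggered): I(0°)/tBu(60°) gauche 1.6; I(0°)/CHO(300°) gauche 1.1; iPr(120°)/tBu(60°) gauche 2.1; iPr(120°)/COOH(180°) gauche 1.4; COOH(240°)/COOH(180°) gauche 0.8; COOH(240°)/CHO(300°) gauche 1.1 → 8.1 kcal/mol.
tBu at 120° (eclipsed): I(0°)/CHO(0°) eclipsed 3.4; iPr(120°)/tBu(120°) eclipsed 5.8; COOH(240°)/COOH(240°) eclipsed 3.6 → 12.8 kcal/mol.
tBu at 180° (staggered): I(0°)/COOH(300°) gauche 1.1; I(0°)/CHO(60°) gauche 1.1; iPr(120°)/tBu(180°) gauche 2.1; iPr(120°)/CHO(60°) gauche 1.0; COOH(240°)/tBu(180°) gauche 1.4; COOH(240°)/COOH(300°) gauche 0.8 → 7.5 kcal/mol.
tBu at 240° (eclipsed): I(0°)/COOH(0°) eclipsed 2.9; iPr(120°)/CHO(120°) eclipsed 3.3; COOH(240°)/tBu(240°) eclipsed 4.2 → 10.4 kcal/mol.
tBu at 300° (staggered): I(0°)/tBu(300°) gauche 1.6; I(0°)/COOH(60°) gauche 1.1; iPr(120°)/COOH(60°) gauche 1.4; iPr(120°)/CHO(180°) gauche 1.0; COOH(240°)/tBu(300°) gauche 1.4; COOH(240°)/CHO(180°) gauche 1.1 → 7.6 kcal/mol.
The minimum (7.5 kcal/mol) occurs with tBu at 180°.

180°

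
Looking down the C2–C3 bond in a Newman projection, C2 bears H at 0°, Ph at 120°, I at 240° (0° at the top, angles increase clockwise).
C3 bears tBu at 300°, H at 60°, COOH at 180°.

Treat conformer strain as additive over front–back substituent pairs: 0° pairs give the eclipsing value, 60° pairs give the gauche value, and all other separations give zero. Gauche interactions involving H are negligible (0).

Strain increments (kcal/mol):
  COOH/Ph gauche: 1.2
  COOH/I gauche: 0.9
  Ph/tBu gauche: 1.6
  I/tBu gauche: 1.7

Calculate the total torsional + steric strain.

3.8 kcal/mol

This conformer (staggered): Ph–COOH gauche, I–tBu gauche, I–COOH gauche; 1.2 + 1.7 + 0.9 = 3.8 kcal/mol.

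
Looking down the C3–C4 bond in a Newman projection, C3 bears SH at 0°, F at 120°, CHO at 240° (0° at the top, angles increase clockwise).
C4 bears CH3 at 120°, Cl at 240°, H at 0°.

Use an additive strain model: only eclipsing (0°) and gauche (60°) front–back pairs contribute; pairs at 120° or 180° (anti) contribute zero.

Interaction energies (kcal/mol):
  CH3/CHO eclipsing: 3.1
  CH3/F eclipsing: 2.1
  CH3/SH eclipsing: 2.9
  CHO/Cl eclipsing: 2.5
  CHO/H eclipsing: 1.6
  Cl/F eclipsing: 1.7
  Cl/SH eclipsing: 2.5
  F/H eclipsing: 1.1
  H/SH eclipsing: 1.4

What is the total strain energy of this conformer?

6.0 kcal/mol

This conformer (eclipsed): SH(0°)/H(0°) eclipsed 1.4; F(120°)/CH3(120°) eclipsed 2.1; CHO(240°)/Cl(240°) eclipsed 2.5 → 6.0 kcal/mol.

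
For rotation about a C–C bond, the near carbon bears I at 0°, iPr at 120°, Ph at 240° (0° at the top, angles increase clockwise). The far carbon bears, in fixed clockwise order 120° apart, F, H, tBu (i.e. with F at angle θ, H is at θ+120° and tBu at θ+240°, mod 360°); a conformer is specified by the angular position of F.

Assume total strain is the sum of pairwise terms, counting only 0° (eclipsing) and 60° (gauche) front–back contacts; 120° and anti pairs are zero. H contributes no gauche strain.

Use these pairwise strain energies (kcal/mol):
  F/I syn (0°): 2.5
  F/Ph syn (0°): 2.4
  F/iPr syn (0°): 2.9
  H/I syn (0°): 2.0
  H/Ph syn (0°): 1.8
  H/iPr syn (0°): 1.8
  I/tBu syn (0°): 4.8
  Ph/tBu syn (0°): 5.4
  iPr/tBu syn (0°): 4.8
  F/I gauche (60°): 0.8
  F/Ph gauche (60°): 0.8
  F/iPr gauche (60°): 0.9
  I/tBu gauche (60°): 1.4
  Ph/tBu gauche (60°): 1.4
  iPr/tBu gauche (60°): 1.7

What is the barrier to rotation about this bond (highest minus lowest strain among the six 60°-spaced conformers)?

F at 0° (eclipsed): I–F eclipsed, iPr–H eclipsed, Ph–tBu eclipsed; 2.5 + 1.8 + 5.4 = 9.7 kcal/mol.
F at 60° (staggered): I–F gauche, I–tBu gauche, iPr–F gauche, Ph–tBu gauche; 0.8 + 1.4 + 0.9 + 1.4 = 4.5 kcal/mol.
F at 120° (eclipsed): I–tBu eclipsed, iPr–F eclipsed, Ph–H eclipsed; 4.8 + 2.9 + 1.8 = 9.5 kcal/mol.
F at 180° (staggered): I–tBu gauche, iPr–F gauche, iPr–tBu gauche, Ph–F gauche; 1.4 + 0.9 + 1.7 + 0.8 = 4.8 kcal/mol.
F at 240° (eclipsed): I–H eclipsed, iPr–tBu eclipsed, Ph–F eclipsed; 2.0 + 4.8 + 2.4 = 9.2 kcal/mol.
F at 300° (staggered): I–F gauche, iPr–tBu gauche, Ph–F gauche, Ph–tBu gauche; 0.8 + 1.7 + 0.8 + 1.4 = 4.7 kcal/mol.
Max at 0° (9.7 kcal/mol), min at 60° (4.5 kcal/mol); barrier = 5.2 kcal/mol.

5.2 kcal/mol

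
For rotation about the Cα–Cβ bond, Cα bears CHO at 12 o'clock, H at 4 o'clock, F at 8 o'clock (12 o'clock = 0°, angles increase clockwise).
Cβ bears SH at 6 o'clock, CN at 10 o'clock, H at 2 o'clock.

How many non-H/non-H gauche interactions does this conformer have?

Non-H gauche pairs: CHO(0°)/CN(300°); F(240°)/SH(180°); F(240°)/CN(300°) — 3 interactions.

3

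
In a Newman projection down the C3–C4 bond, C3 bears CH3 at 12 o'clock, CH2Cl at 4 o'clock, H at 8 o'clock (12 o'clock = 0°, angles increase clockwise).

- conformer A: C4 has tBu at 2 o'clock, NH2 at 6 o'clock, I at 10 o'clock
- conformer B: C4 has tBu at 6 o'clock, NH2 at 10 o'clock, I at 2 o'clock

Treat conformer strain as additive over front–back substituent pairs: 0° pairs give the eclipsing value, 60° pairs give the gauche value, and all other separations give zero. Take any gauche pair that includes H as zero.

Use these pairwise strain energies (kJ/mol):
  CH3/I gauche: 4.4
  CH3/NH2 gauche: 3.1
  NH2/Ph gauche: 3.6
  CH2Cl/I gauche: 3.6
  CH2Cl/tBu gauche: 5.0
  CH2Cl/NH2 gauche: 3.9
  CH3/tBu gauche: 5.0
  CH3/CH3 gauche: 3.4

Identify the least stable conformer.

A

A (staggered): CH3–tBu gauche, CH3–I gauche, CH2Cl–tBu gauche, CH2Cl–NH2 gauche; 5.0 + 4.4 + 5.0 + 3.9 = 18.3 kJ/mol.
B (staggered): CH3–NH2 gauche, CH3–I gauche, CH2Cl–tBu gauche, CH2Cl–I gauche; 3.1 + 4.4 + 5.0 + 3.6 = 16.1 kJ/mol.
A has the highest total (18.3 kJ/mol).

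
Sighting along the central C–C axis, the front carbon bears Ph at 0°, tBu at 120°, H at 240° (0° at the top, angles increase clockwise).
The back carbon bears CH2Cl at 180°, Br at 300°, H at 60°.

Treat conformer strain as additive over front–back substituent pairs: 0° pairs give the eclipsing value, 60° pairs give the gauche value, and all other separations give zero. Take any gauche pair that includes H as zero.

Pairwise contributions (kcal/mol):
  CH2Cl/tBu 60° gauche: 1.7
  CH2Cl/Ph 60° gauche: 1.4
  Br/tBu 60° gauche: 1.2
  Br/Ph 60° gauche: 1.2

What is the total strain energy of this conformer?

This conformer (staggered): Ph(0°)/Br(300°) gauche 1.2; tBu(120°)/CH2Cl(180°) gauche 1.7 → 2.9 kcal/mol.

2.9 kcal/mol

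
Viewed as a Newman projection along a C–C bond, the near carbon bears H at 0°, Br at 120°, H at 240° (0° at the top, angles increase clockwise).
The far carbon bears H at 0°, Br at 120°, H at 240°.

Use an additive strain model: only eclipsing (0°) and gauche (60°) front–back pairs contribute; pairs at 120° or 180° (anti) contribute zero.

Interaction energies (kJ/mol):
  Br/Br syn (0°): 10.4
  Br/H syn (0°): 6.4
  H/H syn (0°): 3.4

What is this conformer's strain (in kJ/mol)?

17.2 kJ/mol

This conformer (eclipsed): H(0°)/H(0°) eclipsed 3.4; Br(120°)/Br(120°) eclipsed 10.4; H(240°)/H(240°) eclipsed 3.4 → 17.2 kJ/mol.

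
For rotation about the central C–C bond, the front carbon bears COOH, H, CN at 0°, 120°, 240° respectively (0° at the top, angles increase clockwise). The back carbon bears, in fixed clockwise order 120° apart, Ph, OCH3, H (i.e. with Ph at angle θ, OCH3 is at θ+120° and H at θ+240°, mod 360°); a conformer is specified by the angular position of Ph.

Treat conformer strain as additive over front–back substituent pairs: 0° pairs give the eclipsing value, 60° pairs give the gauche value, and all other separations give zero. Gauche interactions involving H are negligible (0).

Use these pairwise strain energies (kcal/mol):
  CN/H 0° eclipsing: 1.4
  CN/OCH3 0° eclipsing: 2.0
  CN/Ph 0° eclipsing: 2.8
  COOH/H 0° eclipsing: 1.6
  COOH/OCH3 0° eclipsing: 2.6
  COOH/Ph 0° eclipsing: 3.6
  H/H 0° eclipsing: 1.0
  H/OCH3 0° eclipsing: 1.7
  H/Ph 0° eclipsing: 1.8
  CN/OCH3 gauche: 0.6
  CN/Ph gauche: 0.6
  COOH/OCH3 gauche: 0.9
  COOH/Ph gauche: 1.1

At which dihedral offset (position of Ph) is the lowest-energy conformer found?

60°

Ph at 0° (eclipsed): COOH(0°)/Ph(0°) eclipsed 3.6; H(120°)/OCH3(120°) eclipsed 1.7; CN(240°)/H(240°) eclipsed 1.4 → 6.7 kcal/mol.
Ph at 60° (staggered): COOH(0°)/Ph(60°) gauche 1.1; CN(240°)/OCH3(180°) gauche 0.6 → 1.7 kcal/mol.
Ph at 120° (eclipsed): COOH(0°)/H(0°) eclipsed 1.6; H(120°)/Ph(120°) eclipsed 1.8; CN(240°)/OCH3(240°) eclipsed 2.0 → 5.4 kcal/mol.
Ph at 180° (staggered): COOH(0°)/OCH3(300°) gauche 0.9; CN(240°)/Ph(180°) gauche 0.6; CN(240°)/OCH3(300°) gauche 0.6 → 2.1 kcal/mol.
Ph at 240° (eclipsed): COOH(0°)/OCH3(0°) eclipsed 2.6; H(120°)/H(120°) eclipsed 1.0; CN(240°)/Ph(240°) eclipsed 2.8 → 6.4 kcal/mol.
Ph at 300° (staggered): COOH(0°)/Ph(300°) gauche 1.1; COOH(0°)/OCH3(60°) gauche 0.9; CN(240°)/Ph(300°) gauche 0.6 → 2.6 kcal/mol.
The minimum (1.7 kcal/mol) occurs with Ph at 60°.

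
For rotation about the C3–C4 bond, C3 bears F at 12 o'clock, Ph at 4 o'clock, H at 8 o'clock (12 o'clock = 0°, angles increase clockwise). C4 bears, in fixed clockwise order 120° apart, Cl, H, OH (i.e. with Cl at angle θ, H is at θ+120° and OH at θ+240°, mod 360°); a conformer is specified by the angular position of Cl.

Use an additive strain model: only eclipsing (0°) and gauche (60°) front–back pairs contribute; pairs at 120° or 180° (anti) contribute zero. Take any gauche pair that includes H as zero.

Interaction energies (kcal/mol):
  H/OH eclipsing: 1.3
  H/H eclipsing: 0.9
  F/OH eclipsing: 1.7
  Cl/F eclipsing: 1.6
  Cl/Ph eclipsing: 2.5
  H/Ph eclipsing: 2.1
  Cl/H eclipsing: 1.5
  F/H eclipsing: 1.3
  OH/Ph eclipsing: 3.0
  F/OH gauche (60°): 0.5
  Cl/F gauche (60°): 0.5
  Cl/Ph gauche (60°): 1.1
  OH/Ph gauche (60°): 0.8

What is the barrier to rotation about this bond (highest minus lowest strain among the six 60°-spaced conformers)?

Cl at 0° is eclipsed. F at 0° is eclipsed with Cl at 0° (1.6); Ph at 120° is eclipsed with H at 120° (2.1); H at 240° is eclipsed with OH at 240° (1.3). Total 5.0 kcal/mol.
Cl at 60° is staggered. F at 0° is gauche with Cl at 60° (0.5); F at 0° is gauche with OH at 300° (0.5); Ph at 120° is gauche with Cl at 60° (1.1). Total 2.1 kcal/mol.
Cl at 120° is eclipsed. F at 0° is eclipsed with OH at 0° (1.7); Ph at 120° is eclipsed with Cl at 120° (2.5); H at 240° is eclipsed with H at 240° (0.9). Total 5.1 kcal/mol.
Cl at 180° is staggered. F at 0° is gauche with OH at 60° (0.5); Ph at 120° is gauche with Cl at 180° (1.1); Ph at 120° is gauche with OH at 60° (0.8). Total 2.4 kcal/mol.
Cl at 240° is eclipsed. F at 0° is eclipsed with H at 0° (1.3); Ph at 120° is eclipsed with OH at 120° (3.0); H at 240° is eclipsed with Cl at 240° (1.5). Total 5.8 kcal/mol.
Cl at 300° is staggered. F at 0° is gauche with Cl at 300° (0.5); Ph at 120° is gauche with OH at 180° (0.8). Total 1.3 kcal/mol.
Max at 240° (5.8 kcal/mol), min at 300° (1.3 kcal/mol); barrier = 4.5 kcal/mol.

4.5 kcal/mol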